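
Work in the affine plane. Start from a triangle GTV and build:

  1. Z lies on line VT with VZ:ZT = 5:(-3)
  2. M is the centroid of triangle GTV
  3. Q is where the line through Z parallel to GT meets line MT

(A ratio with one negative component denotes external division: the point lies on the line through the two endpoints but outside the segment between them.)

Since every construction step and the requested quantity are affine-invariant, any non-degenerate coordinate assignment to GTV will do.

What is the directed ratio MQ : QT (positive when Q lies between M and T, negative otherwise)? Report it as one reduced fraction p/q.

Work in coordinates with G = (0, 0), T = (1, 0), V = (0, 1).
1. Z lies on line VT with VZ:ZT = 5:(-3) ⇒ Z = (5/2, -3/2)
2. M is the centroid of triangle GTV ⇒ M = (1/3, 1/3)
3. Q is where the line through Z parallel to GT meets line MT ⇒ Q = (4, -3/2)
Q = M + t·(T−M) with t = 11/2, so MQ:QT = t:(1−t) = 11/2:-9/2

MQ:QT = -11/9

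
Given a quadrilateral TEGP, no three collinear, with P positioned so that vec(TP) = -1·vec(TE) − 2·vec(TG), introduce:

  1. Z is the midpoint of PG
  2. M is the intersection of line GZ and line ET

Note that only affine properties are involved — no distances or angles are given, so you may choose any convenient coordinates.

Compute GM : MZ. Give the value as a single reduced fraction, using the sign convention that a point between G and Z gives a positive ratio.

GM:MZ = 2

Choose coordinates T = (0, 0), E = (1, 0), G = (0, 1), P = (-1, -2).
1. Z is the midpoint of PG ⇒ Z = (-1/2, -1/2)
2. M is the intersection of line GZ and line ET ⇒ M = (-1/3, 0)
M = G + t·(Z−G) with t = 2/3, so GM:MZ = t:(1−t) = 2/3:1/3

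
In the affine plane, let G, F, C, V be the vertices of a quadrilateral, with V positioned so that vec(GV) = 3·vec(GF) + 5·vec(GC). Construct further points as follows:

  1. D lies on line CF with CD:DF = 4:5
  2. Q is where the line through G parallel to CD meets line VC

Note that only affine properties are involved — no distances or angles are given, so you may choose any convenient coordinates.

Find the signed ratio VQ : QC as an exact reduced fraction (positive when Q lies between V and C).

Assign G = (0, 0), F = (1, 0), C = (0, 1), V = (3, 5) — the answer is frame-independent, so this choice is without loss of generality.
1. D lies on line CF with CD:DF = 4:5 ⇒ D = (4/9, 5/9)
2. Q is where the line through G parallel to CD meets line VC ⇒ Q = (-3/7, 3/7)
Q = V + t·(C−V) with t = 8/7, so VQ:QC = t:(1−t) = 8/7:-1/7

VQ:QC = -8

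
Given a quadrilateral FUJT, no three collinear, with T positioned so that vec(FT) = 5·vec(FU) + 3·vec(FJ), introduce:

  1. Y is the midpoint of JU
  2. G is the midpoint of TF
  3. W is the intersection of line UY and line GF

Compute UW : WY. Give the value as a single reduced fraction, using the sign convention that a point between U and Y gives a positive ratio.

UW:WY = 3

Work in coordinates with F = (0, 0), U = (1, 0), J = (0, 1), T = (5, 3).
1. Y is the midpoint of JU ⇒ Y = (1/2, 1/2)
2. G is the midpoint of TF ⇒ G = (5/2, 3/2)
3. W is the intersection of line UY and line GF ⇒ W = (5/8, 3/8)
W = U + t·(Y−U) with t = 3/4, so UW:WY = t:(1−t) = 3/4:1/4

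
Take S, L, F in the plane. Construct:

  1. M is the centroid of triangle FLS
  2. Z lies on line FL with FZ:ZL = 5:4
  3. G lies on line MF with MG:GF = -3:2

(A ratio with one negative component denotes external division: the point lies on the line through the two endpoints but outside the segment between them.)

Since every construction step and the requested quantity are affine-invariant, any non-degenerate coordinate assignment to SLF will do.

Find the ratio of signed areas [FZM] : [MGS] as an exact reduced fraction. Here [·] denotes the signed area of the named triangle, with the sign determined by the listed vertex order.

[FZM]:[MGS] = -5/27

Work in coordinates with S = (0, 0), L = (1, 0), F = (0, 1).
1. M is the centroid of triangle FLS ⇒ M = (1/3, 1/3)
2. Z lies on line FL with FZ:ZL = 5:4 ⇒ Z = (5/9, 4/9)
3. G lies on line MF with MG:GF = -3:2 ⇒ G = (-2/3, 7/3)
2·[FZM] = -5/27, 2·[MGS] = 1
[FZM]:[MGS] = -5/27:1 = -5/27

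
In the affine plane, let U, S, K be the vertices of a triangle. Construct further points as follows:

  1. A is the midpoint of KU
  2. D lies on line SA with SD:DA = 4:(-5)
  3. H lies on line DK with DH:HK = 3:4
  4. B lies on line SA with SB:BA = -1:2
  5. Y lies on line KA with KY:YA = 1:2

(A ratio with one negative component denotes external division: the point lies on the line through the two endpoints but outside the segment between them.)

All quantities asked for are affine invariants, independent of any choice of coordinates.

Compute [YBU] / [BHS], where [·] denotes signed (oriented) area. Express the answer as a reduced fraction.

[YBU]:[BHS] = -70/9

Work in coordinates with U = (0, 0), S = (1, 0), K = (0, 1).
1. A is the midpoint of KU ⇒ A = (0, 1/2)
2. D lies on line SA with SD:DA = 4:(-5) ⇒ D = (5, -2)
3. H lies on line DK with DH:HK = 3:4 ⇒ H = (20/7, -5/7)
4. B lies on line SA with SB:BA = -1:2 ⇒ B = (2, -1/2)
5. Y lies on line KA with KY:YA = 1:2 ⇒ Y = (0, 5/6)
2·[YBU] = -5/3, 2·[BHS] = 3/14
[YBU]:[BHS] = -5/3:3/14 = -70/9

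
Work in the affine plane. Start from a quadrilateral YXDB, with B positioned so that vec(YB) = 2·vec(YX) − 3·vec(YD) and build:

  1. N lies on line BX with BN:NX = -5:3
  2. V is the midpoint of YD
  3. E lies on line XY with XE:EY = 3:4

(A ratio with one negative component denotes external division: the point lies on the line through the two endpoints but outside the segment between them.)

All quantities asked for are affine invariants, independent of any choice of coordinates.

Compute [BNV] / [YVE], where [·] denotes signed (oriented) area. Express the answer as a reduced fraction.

Choose coordinates Y = (0, 0), X = (1, 0), D = (0, 1), B = (2, -3).
1. N lies on line BX with BN:NX = -5:3 ⇒ N = (-1/2, 9/2)
2. V is the midpoint of YD ⇒ V = (0, 1/2)
3. E lies on line XY with XE:EY = 3:4 ⇒ E = (4/7, 0)
2·[BNV] = 25/4, 2·[YVE] = -2/7
[BNV]:[YVE] = 25/4:-2/7 = -175/8

[BNV]:[YVE] = -175/8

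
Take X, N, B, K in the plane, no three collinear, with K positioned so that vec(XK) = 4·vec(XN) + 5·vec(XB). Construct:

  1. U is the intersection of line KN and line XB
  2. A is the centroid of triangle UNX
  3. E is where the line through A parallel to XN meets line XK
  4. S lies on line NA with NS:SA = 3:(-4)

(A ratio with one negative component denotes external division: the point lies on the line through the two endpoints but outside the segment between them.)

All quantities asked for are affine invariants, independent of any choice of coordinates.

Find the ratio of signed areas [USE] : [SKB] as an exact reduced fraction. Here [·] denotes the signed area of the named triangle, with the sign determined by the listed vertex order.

[USE]:[SKB] = 65/126

Assign X = (0, 0), N = (1, 0), B = (0, 1), K = (4, 5) — the answer is frame-independent, so this choice is without loss of generality.
1. U is the intersection of line KN and line XB ⇒ U = (0, -5/3)
2. A is the centroid of triangle UNX ⇒ A = (1/3, -5/9)
3. E is where the line through A parallel to XN meets line XK ⇒ E = (-4/9, -5/9)
4. S lies on line NA with NS:SA = 3:(-4) ⇒ S = (3, 5/3)
2·[USE] = 130/27, 2·[SKB] = 28/3
[USE]:[SKB] = 130/27:28/3 = 65/126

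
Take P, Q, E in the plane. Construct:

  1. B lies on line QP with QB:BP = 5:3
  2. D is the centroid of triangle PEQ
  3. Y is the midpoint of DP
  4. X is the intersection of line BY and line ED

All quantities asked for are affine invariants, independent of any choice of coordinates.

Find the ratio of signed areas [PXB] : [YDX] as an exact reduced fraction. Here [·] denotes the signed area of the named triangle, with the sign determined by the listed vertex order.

Choose coordinates P = (0, 0), Q = (1, 0), E = (0, 1).
1. B lies on line QP with QB:BP = 5:3 ⇒ B = (3/8, 0)
2. D is the centroid of triangle PEQ ⇒ D = (1/3, 1/3)
3. Y is the midpoint of DP ⇒ Y = (1/6, 1/6)
4. X is the intersection of line BY and line ED ⇒ X = (7/12, -1/6)
2·[PXB] = 1/16, 2·[YDX] = -1/8
[PXB]:[YDX] = 1/16:-1/8 = -1/2

[PXB]:[YDX] = -1/2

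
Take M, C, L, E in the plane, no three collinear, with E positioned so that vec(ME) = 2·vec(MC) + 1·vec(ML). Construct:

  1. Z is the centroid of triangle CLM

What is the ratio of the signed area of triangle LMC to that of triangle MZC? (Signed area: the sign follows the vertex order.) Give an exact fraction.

Assign M = (0, 0), C = (1, 0), L = (0, 1), E = (2, 1) — the answer is frame-independent, so this choice is without loss of generality.
1. Z is the centroid of triangle CLM ⇒ Z = (1/3, 1/3)
2·[LMC] = 1, 2·[MZC] = -1/3
[LMC]:[MZC] = 1:-1/3 = -3

[LMC]:[MZC] = -3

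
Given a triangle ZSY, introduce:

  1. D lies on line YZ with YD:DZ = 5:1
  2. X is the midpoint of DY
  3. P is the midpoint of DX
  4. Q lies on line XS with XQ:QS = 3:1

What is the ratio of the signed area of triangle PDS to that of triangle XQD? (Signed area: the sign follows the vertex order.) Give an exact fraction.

[PDS]:[XQD] = -2/3

Work in coordinates with Z = (0, 0), S = (1, 0), Y = (0, 1).
1. D lies on line YZ with YD:DZ = 5:1 ⇒ D = (0, 1/6)
2. X is the midpoint of DY ⇒ X = (0, 7/12)
3. P is the midpoint of DX ⇒ P = (0, 3/8)
4. Q lies on line XS with XQ:QS = 3:1 ⇒ Q = (3/4, 7/48)
2·[PDS] = 5/24, 2·[XQD] = -5/16
[PDS]:[XQD] = 5/24:-5/16 = -2/3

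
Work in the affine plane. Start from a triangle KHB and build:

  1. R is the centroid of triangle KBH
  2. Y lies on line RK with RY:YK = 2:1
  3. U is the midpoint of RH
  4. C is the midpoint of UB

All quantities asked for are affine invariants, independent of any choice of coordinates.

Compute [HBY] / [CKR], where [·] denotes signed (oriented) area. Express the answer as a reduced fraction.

[HBY]:[CKR] = 28/3

Assign K = (0, 0), H = (1, 0), B = (0, 1) — the answer is frame-independent, so this choice is without loss of generality.
1. R is the centroid of triangle KBH ⇒ R = (1/3, 1/3)
2. Y lies on line RK with RY:YK = 2:1 ⇒ Y = (1/9, 1/9)
3. U is the midpoint of RH ⇒ U = (2/3, 1/6)
4. C is the midpoint of UB ⇒ C = (1/3, 7/12)
2·[HBY] = 7/9, 2·[CKR] = 1/12
[HBY]:[CKR] = 7/9:1/12 = 28/3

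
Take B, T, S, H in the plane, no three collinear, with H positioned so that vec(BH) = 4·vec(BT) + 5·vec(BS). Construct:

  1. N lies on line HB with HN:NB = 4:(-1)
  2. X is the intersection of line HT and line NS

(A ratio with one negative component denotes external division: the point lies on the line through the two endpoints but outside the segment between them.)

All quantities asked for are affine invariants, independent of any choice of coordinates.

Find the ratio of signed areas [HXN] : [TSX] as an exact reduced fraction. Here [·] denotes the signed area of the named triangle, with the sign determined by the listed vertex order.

Set B = (0, 0), T = (1, 0), S = (0, 1), H = (4, 5); any affine frame gives the same invariant.
1. N lies on line HB with HN:NB = 4:(-1) ⇒ N = (-4/3, -5/3)
2. X is the intersection of line HT and line NS ⇒ X = (-8, -15)
2·[HXN] = -80/3, 2·[TSX] = 24
[HXN]:[TSX] = -80/3:24 = -10/9

[HXN]:[TSX] = -10/9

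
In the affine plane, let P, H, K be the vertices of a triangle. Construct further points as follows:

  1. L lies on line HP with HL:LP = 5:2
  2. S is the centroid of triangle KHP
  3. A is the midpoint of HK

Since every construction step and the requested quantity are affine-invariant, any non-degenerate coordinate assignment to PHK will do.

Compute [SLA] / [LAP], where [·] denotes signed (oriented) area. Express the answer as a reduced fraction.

[SLA]:[LAP] = 1/3

Work in coordinates with P = (0, 0), H = (1, 0), K = (0, 1).
1. L lies on line HP with HL:LP = 5:2 ⇒ L = (2/7, 0)
2. S is the centroid of triangle KHP ⇒ S = (1/3, 1/3)
3. A is the midpoint of HK ⇒ A = (1/2, 1/2)
2·[SLA] = 1/21, 2·[LAP] = 1/7
[SLA]:[LAP] = 1/21:1/7 = 1/3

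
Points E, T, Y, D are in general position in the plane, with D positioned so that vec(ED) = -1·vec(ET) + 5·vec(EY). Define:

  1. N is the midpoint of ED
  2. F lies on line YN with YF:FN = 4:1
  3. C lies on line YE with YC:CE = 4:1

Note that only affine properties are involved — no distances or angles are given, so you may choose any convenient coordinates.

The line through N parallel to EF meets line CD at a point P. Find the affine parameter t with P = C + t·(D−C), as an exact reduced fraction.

Set E = (0, 0), T = (1, 0), Y = (0, 1), D = (-1, 5); any affine frame gives the same invariant.
1. N is the midpoint of ED ⇒ N = (-1/2, 5/2)
2. F lies on line YN with YF:FN = 4:1 ⇒ F = (-2/5, 11/5)
3. C lies on line YE with YC:CE = 4:1 ⇒ C = (0, 1/5)
through N parallel to EF: direction (-2/5, 11/5); meets CD at P = (-9/14, 23/7)
P = C + t·(D−C) with t = 9/14

t = 9/14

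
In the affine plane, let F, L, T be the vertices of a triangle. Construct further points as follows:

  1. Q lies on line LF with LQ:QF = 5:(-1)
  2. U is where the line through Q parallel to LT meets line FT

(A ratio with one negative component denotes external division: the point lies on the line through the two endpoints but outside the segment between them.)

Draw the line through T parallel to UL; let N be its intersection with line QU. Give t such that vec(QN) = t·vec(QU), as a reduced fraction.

t = -3

Choose coordinates F = (0, 0), L = (1, 0), T = (0, 1).
1. Q lies on line LF with LQ:QF = 5:(-1) ⇒ Q = (-1/4, 0)
2. U is where the line through Q parallel to LT meets line FT ⇒ U = (0, -1/4)
through T parallel to UL: direction (1, 1/4); meets QU at N = (-1, 3/4)
N = Q + t·(U−Q) with t = -3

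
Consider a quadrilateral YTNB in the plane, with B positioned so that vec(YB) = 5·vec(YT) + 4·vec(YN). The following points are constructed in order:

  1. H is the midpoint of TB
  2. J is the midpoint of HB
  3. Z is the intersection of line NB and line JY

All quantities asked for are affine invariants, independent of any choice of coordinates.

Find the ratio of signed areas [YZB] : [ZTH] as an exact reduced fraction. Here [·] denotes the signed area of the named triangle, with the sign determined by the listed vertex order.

Set Y = (0, 0), T = (1, 0), N = (0, 1), B = (5, 4); any affine frame gives the same invariant.
1. H is the midpoint of TB ⇒ H = (3, 2)
2. J is the midpoint of HB ⇒ J = (4, 3)
3. Z is the intersection of line NB and line JY ⇒ Z = (20/3, 5)
2·[YZB] = 5/3, 2·[ZTH] = -4/3
[YZB]:[ZTH] = 5/3:-4/3 = -5/4

[YZB]:[ZTH] = -5/4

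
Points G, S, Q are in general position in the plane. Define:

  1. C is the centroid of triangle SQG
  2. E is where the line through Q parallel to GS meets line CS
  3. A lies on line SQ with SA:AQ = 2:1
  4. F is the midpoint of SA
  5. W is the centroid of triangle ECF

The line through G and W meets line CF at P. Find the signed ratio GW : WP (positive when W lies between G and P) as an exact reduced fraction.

GW:WP = -5/2

Choose coordinates G = (0, 0), S = (1, 0), Q = (0, 1).
1. C is the centroid of triangle SQG ⇒ C = (1/3, 1/3)
2. E is where the line through Q parallel to GS meets line CS ⇒ E = (-1, 1)
3. A lies on line SQ with SA:AQ = 2:1 ⇒ A = (1/3, 2/3)
4. F is the midpoint of SA ⇒ F = (2/3, 1/3)
5. W is the centroid of triangle ECF ⇒ W = (0, 5/9)
line GW meets CF at P = (0, 1/3)
W = G + t·(P−G) with t = 5/3, so GW:WP = 5/3:-2/3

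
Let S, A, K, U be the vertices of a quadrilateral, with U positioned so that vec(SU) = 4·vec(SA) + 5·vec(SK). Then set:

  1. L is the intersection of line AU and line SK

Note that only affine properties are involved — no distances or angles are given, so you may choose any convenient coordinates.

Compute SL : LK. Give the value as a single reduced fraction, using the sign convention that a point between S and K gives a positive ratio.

SL:LK = -5/8

Work in coordinates with S = (0, 0), A = (1, 0), K = (0, 1), U = (4, 5).
1. L is the intersection of line AU and line SK ⇒ L = (0, -5/3)
L = S + t·(K−S) with t = -5/3, so SL:LK = t:(1−t) = -5/3:8/3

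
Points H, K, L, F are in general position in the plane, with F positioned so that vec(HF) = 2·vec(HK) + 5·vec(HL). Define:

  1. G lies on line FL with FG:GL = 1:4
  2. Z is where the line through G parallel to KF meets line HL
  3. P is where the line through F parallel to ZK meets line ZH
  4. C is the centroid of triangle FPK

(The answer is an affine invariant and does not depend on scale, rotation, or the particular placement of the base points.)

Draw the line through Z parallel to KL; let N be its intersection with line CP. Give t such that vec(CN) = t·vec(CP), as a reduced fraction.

Choose coordinates H = (0, 0), K = (1, 0), L = (0, 1), F = (2, 5).
1. G lies on line FL with FG:GL = 1:4 ⇒ G = (8/5, 21/5)
2. Z is where the line through G parallel to KF meets line HL ⇒ Z = (0, -19/5)
3. P is where the line through F parallel to ZK meets line ZH ⇒ P = (0, -13/5)
4. C is the centroid of triangle FPK ⇒ C = (1, 4/5)
through Z parallel to KL: direction (-1, 1); meets CP at N = (-3/11, -194/55)
N = C + t·(P−C) with t = 14/11

t = 14/11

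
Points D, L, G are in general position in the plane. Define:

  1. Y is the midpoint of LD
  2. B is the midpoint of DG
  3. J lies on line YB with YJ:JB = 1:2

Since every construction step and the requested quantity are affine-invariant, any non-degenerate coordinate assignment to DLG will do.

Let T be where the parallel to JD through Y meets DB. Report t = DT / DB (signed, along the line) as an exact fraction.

t = -1/2

Choose coordinates D = (0, 0), L = (1, 0), G = (0, 1).
1. Y is the midpoint of LD ⇒ Y = (1/2, 0)
2. B is the midpoint of DG ⇒ B = (0, 1/2)
3. J lies on line YB with YJ:JB = 1:2 ⇒ J = (1/3, 1/6)
through Y parallel to JD: direction (-1/3, -1/6); meets DB at T = (0, -1/4)
T = D + t·(B−D) with t = -1/2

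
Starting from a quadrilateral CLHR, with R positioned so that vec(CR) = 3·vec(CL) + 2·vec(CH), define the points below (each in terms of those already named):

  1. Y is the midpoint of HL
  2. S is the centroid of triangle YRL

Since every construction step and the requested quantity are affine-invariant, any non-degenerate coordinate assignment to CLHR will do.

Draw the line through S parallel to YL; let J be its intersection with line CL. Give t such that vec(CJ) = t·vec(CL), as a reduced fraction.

Work in coordinates with C = (0, 0), L = (1, 0), H = (0, 1), R = (3, 2).
1. Y is the midpoint of HL ⇒ Y = (1/2, 1/2)
2. S is the centroid of triangle YRL ⇒ S = (3/2, 5/6)
through S parallel to YL: direction (1/2, -1/2); meets CL at J = (7/3, 0)
J = C + t·(L−C) with t = 7/3

t = 7/3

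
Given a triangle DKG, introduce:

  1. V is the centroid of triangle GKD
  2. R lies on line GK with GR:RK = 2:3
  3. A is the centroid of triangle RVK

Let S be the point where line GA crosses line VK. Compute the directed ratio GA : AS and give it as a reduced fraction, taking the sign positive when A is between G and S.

GA:AS = 4

Assign D = (0, 0), K = (1, 0), G = (0, 1) — the answer is frame-independent, so this choice is without loss of generality.
1. V is the centroid of triangle GKD ⇒ V = (1/3, 1/3)
2. R lies on line GK with GR:RK = 2:3 ⇒ R = (2/5, 3/5)
3. A is the centroid of triangle RVK ⇒ A = (26/45, 14/45)
line GA meets VK at S = (13/18, 5/36)
A = G + t·(S−G) with t = 4/5, so GA:AS = 4/5:1/5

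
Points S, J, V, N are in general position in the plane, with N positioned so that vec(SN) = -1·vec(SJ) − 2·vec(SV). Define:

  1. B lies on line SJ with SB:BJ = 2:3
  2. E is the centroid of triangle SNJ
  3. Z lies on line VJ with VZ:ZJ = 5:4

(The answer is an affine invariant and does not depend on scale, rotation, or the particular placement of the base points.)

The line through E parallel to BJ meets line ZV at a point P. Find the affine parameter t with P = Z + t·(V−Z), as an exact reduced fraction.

t = -2

Work in coordinates with S = (0, 0), J = (1, 0), V = (0, 1), N = (-1, -2).
1. B lies on line SJ with SB:BJ = 2:3 ⇒ B = (2/5, 0)
2. E is the centroid of triangle SNJ ⇒ E = (0, -2/3)
3. Z lies on line VJ with VZ:ZJ = 5:4 ⇒ Z = (5/9, 4/9)
through E parallel to BJ: direction (3/5, 0); meets ZV at P = (5/3, -2/3)
P = Z + t·(V−Z) with t = -2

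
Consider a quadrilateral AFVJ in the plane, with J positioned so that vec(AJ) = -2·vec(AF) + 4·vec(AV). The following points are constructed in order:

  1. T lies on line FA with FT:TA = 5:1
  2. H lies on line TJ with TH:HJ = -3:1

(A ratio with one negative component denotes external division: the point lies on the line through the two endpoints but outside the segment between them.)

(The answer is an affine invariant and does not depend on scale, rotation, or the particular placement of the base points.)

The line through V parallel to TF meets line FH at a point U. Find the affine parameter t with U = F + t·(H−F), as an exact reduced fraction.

Choose coordinates A = (0, 0), F = (1, 0), V = (0, 1), J = (-2, 4).
1. T lies on line FA with FT:TA = 5:1 ⇒ T = (1/6, 0)
2. H lies on line TJ with TH:HJ = -3:1 ⇒ H = (-37/12, 6)
through V parallel to TF: direction (5/6, 0); meets FH at U = (23/72, 1)
U = F + t·(H−F) with t = 1/6

t = 1/6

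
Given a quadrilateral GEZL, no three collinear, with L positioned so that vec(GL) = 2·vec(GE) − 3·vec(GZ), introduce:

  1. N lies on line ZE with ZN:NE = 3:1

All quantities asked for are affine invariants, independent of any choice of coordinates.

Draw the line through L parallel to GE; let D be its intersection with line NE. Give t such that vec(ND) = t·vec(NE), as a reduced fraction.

t = 13

Assign G = (0, 0), E = (1, 0), Z = (0, 1), L = (2, -3) — the answer is frame-independent, so this choice is without loss of generality.
1. N lies on line ZE with ZN:NE = 3:1 ⇒ N = (3/4, 1/4)
through L parallel to GE: direction (1, 0); meets NE at D = (4, -3)
D = N + t·(E−N) with t = 13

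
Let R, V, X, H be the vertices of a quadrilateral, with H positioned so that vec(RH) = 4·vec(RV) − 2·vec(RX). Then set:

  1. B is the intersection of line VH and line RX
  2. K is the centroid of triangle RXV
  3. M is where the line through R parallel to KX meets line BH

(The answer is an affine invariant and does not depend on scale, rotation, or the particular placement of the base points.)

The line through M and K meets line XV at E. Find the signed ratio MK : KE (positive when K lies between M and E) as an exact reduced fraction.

Work in coordinates with R = (0, 0), V = (1, 0), X = (0, 1), H = (4, -2).
1. B is the intersection of line VH and line RX ⇒ B = (0, 2/3)
2. K is the centroid of triangle RXV ⇒ K = (1/3, 1/3)
3. M is where the line through R parallel to KX meets line BH ⇒ M = (-1/2, 1)
line MK meets XV at E = (2, -1)
K = M + t·(E−M) with t = 1/3, so MK:KE = 1/3:2/3

MK:KE = 1/2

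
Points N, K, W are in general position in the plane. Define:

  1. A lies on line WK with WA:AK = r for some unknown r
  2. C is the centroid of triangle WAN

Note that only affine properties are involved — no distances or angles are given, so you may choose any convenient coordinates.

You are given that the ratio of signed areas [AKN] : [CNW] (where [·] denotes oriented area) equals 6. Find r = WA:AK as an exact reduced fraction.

Assign N = (0, 0), K = (1, 0), W = (0, 1) — the answer is frame-independent, so this choice is without loss of generality.
1. With WA:AK = r, write λ = r/(r+1) so A = W + λ·(K−W); A is affine-linear in λ
2. C is the centroid of triangle WAN ⇒ C is an affine combination of earlier points and hence also affine-linear in λ
Every point depending on A is an affine combination of A and λ-independent points, so each such coordinate is linear in λ; the λ² term in each signed area is a multiple of (K−W)×(K−W) = 0, so 2·[AKN] and 2·[CNW] are each linear in λ. Evaluating at λ=0 and λ=1:
  2·[AKN] = λ − 1,   2·[CNW] = -1/3·λ
So [AKN]:[CNW] = (λ − 1) / (-1/3·λ). Setting this equal to 6:
  λ − 1 = 6·(-1/3·λ)  ⇒  λ = 1/3
Then r = λ/(1−λ) = (1/3)/(2/3) = 1/2. Check: with r = 1/2, A = (1/3, 2/3) and [AKN]:[CNW] = 6 as required.

r = 1/2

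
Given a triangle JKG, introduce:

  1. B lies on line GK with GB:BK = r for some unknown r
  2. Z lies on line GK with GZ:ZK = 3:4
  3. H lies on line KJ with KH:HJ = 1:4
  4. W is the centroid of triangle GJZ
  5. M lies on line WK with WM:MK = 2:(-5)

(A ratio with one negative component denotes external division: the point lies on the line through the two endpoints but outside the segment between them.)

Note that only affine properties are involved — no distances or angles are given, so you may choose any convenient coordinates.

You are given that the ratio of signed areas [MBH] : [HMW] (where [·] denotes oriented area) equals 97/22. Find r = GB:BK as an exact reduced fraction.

r = 5/3

Choose coordinates J = (0, 0), K = (1, 0), G = (0, 1).
1. With GB:BK = r, write λ = r/(r+1) so B = G + λ·(K−G); B is affine-linear in λ
2. Z lies on line GK with GZ:ZK = 3:4 ⇒ Z = (3/7, 4/7)
3. H lies on line KJ with KH:HJ = 1:4 ⇒ H = (4/5, 0)
4. W is the centroid of triangle GJZ ⇒ W = (1/7, 11/21)
5. M lies on line WK with WM:MK = 2:(-5) ⇒ M = (-3/7, 55/63)
Every point depending on B is an affine combination of B and λ-independent points, so each such coordinate is linear in λ; the λ² term in each signed area is a multiple of (K−G)×(K−G) = 0, so 2·[MBH] and 2·[HMW] are each linear in λ. Evaluating at λ=0 and λ=1:
  2·[MBH] = 16/45·λ − 167/315,   2·[HMW] = -22/315
So [MBH]:[HMW] = (16/45·λ − 167/315) / (-22/315). Setting this equal to 97/22:
  16/45·λ − 167/315 = 97/22·(-22/315)  ⇒  λ = 5/8
Then r = λ/(1−λ) = (5/8)/(3/8) = 5/3. Check: with r = 5/3, B = (5/8, 3/8) and [MBH]:[HMW] = 97/22 as required.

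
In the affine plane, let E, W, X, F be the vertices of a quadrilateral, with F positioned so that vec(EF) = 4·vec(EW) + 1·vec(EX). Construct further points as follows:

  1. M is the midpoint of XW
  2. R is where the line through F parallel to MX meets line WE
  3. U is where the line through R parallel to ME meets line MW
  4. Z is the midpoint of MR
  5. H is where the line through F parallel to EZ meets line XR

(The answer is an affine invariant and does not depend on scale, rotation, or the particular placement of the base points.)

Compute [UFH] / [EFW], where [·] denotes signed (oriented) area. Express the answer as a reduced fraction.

Choose coordinates E = (0, 0), W = (1, 0), X = (0, 1), F = (4, 1).
1. M is the midpoint of XW ⇒ M = (1/2, 1/2)
2. R is where the line through F parallel to MX meets line WE ⇒ R = (5, 0)
3. U is where the line through R parallel to ME meets line MW ⇒ U = (3, -2)
4. Z is the midpoint of MR ⇒ Z = (11/4, 1/4)
5. H is where the line through F parallel to EZ meets line XR ⇒ H = (5/4, 3/4)
2·[UFH] = 8, 2·[EFW] = -1
[UFH]:[EFW] = 8:-1 = -8

[UFH]:[EFW] = -8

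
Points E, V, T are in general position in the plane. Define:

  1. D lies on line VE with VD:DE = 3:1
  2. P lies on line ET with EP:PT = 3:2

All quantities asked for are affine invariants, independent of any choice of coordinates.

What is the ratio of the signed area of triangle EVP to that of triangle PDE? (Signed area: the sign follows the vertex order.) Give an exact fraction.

[EVP]:[PDE] = -4

Set E = (0, 0), V = (1, 0), T = (0, 1); any affine frame gives the same invariant.
1. D lies on line VE with VD:DE = 3:1 ⇒ D = (1/4, 0)
2. P lies on line ET with EP:PT = 3:2 ⇒ P = (0, 3/5)
2·[EVP] = 3/5, 2·[PDE] = -3/20
[EVP]:[PDE] = 3/5:-3/20 = -4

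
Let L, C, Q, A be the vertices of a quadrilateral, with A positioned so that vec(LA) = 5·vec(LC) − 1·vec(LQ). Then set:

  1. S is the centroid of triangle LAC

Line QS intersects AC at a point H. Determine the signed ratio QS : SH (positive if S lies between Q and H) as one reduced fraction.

QS:SH = -10

Set L = (0, 0), C = (1, 0), Q = (0, 1), A = (5, -1); any affine frame gives the same invariant.
1. S is the centroid of triangle LAC ⇒ S = (2, -1/3)
line QS meets AC at H = (9/5, -1/5)
S = Q + t·(H−Q) with t = 10/9, so QS:SH = 10/9:-1/9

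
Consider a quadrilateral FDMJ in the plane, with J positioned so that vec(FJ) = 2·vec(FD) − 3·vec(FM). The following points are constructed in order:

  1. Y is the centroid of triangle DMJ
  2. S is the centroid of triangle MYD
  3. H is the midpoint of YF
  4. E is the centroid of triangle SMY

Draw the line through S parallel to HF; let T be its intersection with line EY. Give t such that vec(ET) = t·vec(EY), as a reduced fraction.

t = -1/14

Work in coordinates with F = (0, 0), D = (1, 0), M = (0, 1), J = (2, -3).
1. Y is the centroid of triangle DMJ ⇒ Y = (1, -2/3)
2. S is the centroid of triangle MYD ⇒ S = (2/3, 1/9)
3. H is the midpoint of YF ⇒ H = (1/2, -1/3)
4. E is the centroid of triangle SMY ⇒ E = (5/9, 4/27)
through S parallel to HF: direction (-1/2, 1/3); meets EY at T = (11/21, 13/63)
T = E + t·(Y−E) with t = -1/14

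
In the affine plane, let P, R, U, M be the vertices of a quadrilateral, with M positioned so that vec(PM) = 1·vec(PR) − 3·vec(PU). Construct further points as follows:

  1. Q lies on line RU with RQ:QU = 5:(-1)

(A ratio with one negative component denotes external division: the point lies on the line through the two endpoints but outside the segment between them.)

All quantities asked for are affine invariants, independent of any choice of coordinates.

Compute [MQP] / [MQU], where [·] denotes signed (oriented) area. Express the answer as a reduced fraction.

[MQP]:[MQU] = -2/3

Work in coordinates with P = (0, 0), R = (1, 0), U = (0, 1), M = (1, -3).
1. Q lies on line RU with RQ:QU = 5:(-1) ⇒ Q = (-1/4, 5/4)
2·[MQP] = 1/2, 2·[MQU] = -3/4
[MQP]:[MQU] = 1/2:-3/4 = -2/3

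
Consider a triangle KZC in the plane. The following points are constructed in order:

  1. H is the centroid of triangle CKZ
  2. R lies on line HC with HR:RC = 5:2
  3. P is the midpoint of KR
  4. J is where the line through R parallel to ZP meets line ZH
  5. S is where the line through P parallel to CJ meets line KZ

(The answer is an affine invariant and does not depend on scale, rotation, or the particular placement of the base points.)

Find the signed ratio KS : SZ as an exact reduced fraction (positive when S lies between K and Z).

KS:SZ = -83/6

Choose coordinates K = (0, 0), Z = (1, 0), C = (0, 1).
1. H is the centroid of triangle CKZ ⇒ H = (1/3, 1/3)
2. R lies on line HC with HR:RC = 5:2 ⇒ R = (2/21, 17/21)
3. P is the midpoint of KR ⇒ P = (1/21, 17/42)
4. J is where the line through R parallel to ZP meets line ZH ⇒ J = (-14/3, 17/6)
5. S is where the line through P parallel to CJ meets line KZ ⇒ S = (83/77, 0)
S = K + t·(Z−K) with t = 83/77, so KS:SZ = t:(1−t) = 83/77:-6/77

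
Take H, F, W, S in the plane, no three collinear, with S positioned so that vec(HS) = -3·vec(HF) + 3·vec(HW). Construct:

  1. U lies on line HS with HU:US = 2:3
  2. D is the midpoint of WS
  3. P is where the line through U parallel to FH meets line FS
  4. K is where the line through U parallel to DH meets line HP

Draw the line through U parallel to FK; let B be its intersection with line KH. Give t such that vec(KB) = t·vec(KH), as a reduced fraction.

Set H = (0, 0), F = (1, 0), W = (0, 1), S = (-3, 3); any affine frame gives the same invariant.
1. U lies on line HS with HU:US = 2:3 ⇒ U = (-6/5, 6/5)
2. D is the midpoint of WS ⇒ D = (-3/2, 2)
3. P is where the line through U parallel to FH meets line FS ⇒ P = (-3/5, 6/5)
4. K is where the line through U parallel to DH meets line HP ⇒ K = (3/5, -6/5)
through U parallel to FK: direction (-2/5, -6/5); meets KH at B = (-24/25, 48/25)
B = K + t·(H−K) with t = 13/5

t = 13/5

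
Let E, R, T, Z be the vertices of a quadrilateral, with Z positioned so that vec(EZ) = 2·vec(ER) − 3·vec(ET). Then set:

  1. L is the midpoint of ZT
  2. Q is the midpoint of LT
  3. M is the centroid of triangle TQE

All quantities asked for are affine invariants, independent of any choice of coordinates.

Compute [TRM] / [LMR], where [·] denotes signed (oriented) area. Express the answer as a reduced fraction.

[TRM]:[LMR] = 3/5

Assign E = (0, 0), R = (1, 0), T = (0, 1), Z = (2, -3) — the answer is frame-independent, so this choice is without loss of generality.
1. L is the midpoint of ZT ⇒ L = (1, -1)
2. Q is the midpoint of LT ⇒ Q = (1/2, 0)
3. M is the centroid of triangle TQE ⇒ M = (1/6, 1/3)
2·[TRM] = -1/2, 2·[LMR] = -5/6
[TRM]:[LMR] = -1/2:-5/6 = 3/5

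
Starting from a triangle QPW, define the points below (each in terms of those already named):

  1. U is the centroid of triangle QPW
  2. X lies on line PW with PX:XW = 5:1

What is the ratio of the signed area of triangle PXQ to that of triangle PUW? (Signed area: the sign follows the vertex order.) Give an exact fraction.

Assign Q = (0, 0), P = (1, 0), W = (0, 1) — the answer is frame-independent, so this choice is without loss of generality.
1. U is the centroid of triangle QPW ⇒ U = (1/3, 1/3)
2. X lies on line PW with PX:XW = 5:1 ⇒ X = (1/6, 5/6)
2·[PXQ] = 5/6, 2·[PUW] = -1/3
[PXQ]:[PUW] = 5/6:-1/3 = -5/2

[PXQ]:[PUW] = -5/2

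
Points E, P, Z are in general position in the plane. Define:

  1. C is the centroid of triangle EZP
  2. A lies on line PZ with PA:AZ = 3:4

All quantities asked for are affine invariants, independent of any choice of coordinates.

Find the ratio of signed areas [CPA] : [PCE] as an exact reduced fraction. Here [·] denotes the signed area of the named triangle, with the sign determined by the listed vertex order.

Work in coordinates with E = (0, 0), P = (1, 0), Z = (0, 1).
1. C is the centroid of triangle EZP ⇒ C = (1/3, 1/3)
2. A lies on line PZ with PA:AZ = 3:4 ⇒ A = (4/7, 3/7)
2·[CPA] = 1/7, 2·[PCE] = 1/3
[CPA]:[PCE] = 1/7:1/3 = 3/7

[CPA]:[PCE] = 3/7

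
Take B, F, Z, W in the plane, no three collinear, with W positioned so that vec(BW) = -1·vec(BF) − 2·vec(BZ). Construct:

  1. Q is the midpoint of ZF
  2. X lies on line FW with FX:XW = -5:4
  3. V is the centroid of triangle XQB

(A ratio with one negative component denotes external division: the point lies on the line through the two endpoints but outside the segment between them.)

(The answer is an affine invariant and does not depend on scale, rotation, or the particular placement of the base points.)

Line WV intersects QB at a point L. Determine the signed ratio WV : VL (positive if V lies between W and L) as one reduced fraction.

Assign B = (0, 0), F = (1, 0), Z = (0, 1), W = (-1, -2) — the answer is frame-independent, so this choice is without loss of generality.
1. Q is the midpoint of ZF ⇒ Q = (1/2, 1/2)
2. X lies on line FW with FX:XW = -5:4 ⇒ X = (-9, -10)
3. V is the centroid of triangle XQB ⇒ V = (-17/6, -19/6)
line WV meets QB at L = (-15/4, -15/4)
V = W + t·(L−W) with t = 2/3, so WV:VL = 2/3:1/3

WV:VL = 2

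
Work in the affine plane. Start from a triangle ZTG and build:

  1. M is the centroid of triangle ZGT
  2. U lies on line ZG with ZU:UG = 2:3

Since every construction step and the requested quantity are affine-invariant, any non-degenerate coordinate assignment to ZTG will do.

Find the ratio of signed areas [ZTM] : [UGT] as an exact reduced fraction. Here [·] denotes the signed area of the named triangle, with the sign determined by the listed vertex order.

Assign Z = (0, 0), T = (1, 0), G = (0, 1) — the answer is frame-independent, so this choice is without loss of generality.
1. M is the centroid of triangle ZGT ⇒ M = (1/3, 1/3)
2. U lies on line ZG with ZU:UG = 2:3 ⇒ U = (0, 2/5)
2·[ZTM] = 1/3, 2·[UGT] = -3/5
[ZTM]:[UGT] = 1/3:-3/5 = -5/9

[ZTM]:[UGT] = -5/9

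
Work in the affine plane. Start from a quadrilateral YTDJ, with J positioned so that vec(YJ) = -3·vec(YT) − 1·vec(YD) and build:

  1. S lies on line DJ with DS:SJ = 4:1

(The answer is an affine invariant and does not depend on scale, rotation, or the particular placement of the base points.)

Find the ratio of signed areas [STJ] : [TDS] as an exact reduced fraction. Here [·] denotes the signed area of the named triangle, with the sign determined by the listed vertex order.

[STJ]:[TDS] = -1/4

Assign Y = (0, 0), T = (1, 0), D = (0, 1), J = (-3, -1) — the answer is frame-independent, so this choice is without loss of generality.
1. S lies on line DJ with DS:SJ = 4:1 ⇒ S = (-12/5, -3/5)
2·[STJ] = -1, 2·[TDS] = 4
[STJ]:[TDS] = -1:4 = -1/4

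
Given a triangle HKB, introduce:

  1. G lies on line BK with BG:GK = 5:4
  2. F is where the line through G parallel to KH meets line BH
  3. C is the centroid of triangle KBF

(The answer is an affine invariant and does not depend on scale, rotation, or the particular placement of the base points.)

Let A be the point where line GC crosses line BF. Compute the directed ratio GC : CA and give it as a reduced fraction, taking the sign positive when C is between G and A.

Choose coordinates H = (0, 0), K = (1, 0), B = (0, 1).
1. G lies on line BK with BG:GK = 5:4 ⇒ G = (5/9, 4/9)
2. F is where the line through G parallel to KH meets line BH ⇒ F = (0, 4/9)
3. C is the centroid of triangle KBF ⇒ C = (1/3, 13/27)
line GC meets BF at A = (0, 29/54)
C = G + t·(A−G) with t = 2/5, so GC:CA = 2/5:3/5

GC:CA = 2/3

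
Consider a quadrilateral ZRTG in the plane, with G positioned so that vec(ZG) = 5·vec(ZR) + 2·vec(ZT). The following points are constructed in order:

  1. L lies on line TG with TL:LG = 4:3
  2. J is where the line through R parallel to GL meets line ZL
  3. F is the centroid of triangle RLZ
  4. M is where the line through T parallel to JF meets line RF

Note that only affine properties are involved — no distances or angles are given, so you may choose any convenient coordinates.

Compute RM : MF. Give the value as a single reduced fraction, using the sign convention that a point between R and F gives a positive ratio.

RM:MF = -283/206

Choose coordinates Z = (0, 0), R = (1, 0), T = (0, 1), G = (5, 2).
1. L lies on line TG with TL:LG = 4:3 ⇒ L = (20/7, 11/7)
2. J is where the line through R parallel to GL meets line ZL ⇒ J = (-4/7, -11/35)
3. F is the centroid of triangle RLZ ⇒ F = (9/7, 11/21)
4. M is where the line through T parallel to JF meets line RF ⇒ M = (1105/539, 283/147)
M = R + t·(F−R) with t = 283/77, so RM:MF = t:(1−t) = 283/77:-206/77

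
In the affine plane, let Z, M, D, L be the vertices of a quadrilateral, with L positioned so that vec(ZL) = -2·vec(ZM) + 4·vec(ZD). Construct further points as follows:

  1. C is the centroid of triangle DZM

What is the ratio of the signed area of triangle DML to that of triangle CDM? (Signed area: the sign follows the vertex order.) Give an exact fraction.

Set Z = (0, 0), M = (1, 0), D = (0, 1), L = (-2, 4); any affine frame gives the same invariant.
1. C is the centroid of triangle DZM ⇒ C = (1/3, 1/3)
2·[DML] = 1, 2·[CDM] = -1/3
[DML]:[CDM] = 1:-1/3 = -3

[DML]:[CDM] = -3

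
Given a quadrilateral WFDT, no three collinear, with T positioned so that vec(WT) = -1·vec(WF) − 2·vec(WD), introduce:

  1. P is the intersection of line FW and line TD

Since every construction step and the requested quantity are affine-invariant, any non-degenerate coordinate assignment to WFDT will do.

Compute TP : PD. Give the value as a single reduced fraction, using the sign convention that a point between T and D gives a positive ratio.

TP:PD = 2

Choose coordinates W = (0, 0), F = (1, 0), D = (0, 1), T = (-1, -2).
1. P is the intersection of line FW and line TD ⇒ P = (-1/3, 0)
P = T + t·(D−T) with t = 2/3, so TP:PD = t:(1−t) = 2/3:1/3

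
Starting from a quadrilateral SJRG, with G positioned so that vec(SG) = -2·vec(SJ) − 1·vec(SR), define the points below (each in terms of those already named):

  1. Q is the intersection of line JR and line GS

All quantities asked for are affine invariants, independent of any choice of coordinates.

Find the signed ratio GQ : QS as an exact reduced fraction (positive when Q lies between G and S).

Set S = (0, 0), J = (1, 0), R = (0, 1), G = (-2, -1); any affine frame gives the same invariant.
1. Q is the intersection of line JR and line GS ⇒ Q = (2/3, 1/3)
Q = G + t·(S−G) with t = 4/3, so GQ:QS = t:(1−t) = 4/3:-1/3

GQ:QS = -4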